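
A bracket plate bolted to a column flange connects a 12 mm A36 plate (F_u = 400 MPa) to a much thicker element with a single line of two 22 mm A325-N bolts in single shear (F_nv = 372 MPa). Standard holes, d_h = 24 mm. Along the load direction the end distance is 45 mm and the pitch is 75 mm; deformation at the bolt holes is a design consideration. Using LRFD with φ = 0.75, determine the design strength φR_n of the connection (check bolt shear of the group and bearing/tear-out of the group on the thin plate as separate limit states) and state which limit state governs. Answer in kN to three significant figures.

Bolt shear: A_b = π·22²/4 = 380.1 mm²; R_n = 372 × 380.1 × 2 × 1 / 1000 = 282.8 kN → 0.75 × 282.8 = 212 kN.
Bearing (1.2 l_c t F_u ≤ 2.4 d t F_u): upper limit = 2.4·22·12·400 / 1000 = 253.4 kN.
  Edge l_c = 45 − 24/2 = 33 → r_n = 190.1 kN; interior l_c = 75 − 24 = 51 → r_n = 253.4 kN.
  R_n,bearing = 1·190.1 + 1·253.4 = 443.5 kN → 0.75 × 443.5 = 333 kN.
Bolt shear governs: 212 kN.

212 kN (bolt shear governs)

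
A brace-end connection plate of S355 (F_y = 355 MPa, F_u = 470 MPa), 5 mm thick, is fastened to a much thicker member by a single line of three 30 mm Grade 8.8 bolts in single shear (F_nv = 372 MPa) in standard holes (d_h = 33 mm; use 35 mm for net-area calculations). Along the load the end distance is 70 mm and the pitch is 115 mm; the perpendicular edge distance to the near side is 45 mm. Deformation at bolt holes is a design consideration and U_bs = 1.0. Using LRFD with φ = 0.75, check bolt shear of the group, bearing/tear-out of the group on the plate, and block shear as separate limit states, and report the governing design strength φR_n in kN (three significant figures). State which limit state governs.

Bolt shear: A_b = π·30²/4 = 706.9 mm²; R_n = 372 × 706.9 × 3 × 1 / 1000 = 788.9 kN → 0.75 × 788.9 = 592 kN.
Bearing: edge l_c = 53.5, r_n = 150.9 kN; interior l_c = 82, r_n = 169.2 kN; R_n = 150.9 + 2·169.2 = 489.3 kN → 367 kN.
Block shear: A_gv = 1500, A_nv = 1062, A_nt = 137.5 mm²; R_n = min(0.6F_uA_nv, 0.6F_yA_gv) + U_bs·F_u·A_nt = 364.2 kN → 273 kN.
Block shear governs: 273 kN.

273 kN (block shear governs)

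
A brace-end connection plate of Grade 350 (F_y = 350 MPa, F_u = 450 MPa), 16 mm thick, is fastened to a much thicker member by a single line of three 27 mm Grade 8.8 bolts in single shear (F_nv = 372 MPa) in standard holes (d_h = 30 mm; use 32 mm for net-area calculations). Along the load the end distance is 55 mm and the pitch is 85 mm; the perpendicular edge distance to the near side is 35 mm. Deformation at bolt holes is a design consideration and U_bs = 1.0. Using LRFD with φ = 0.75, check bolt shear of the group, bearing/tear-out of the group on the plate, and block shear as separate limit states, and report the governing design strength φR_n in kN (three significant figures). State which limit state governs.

479 kN (bolt shear governs)

Bolt shear: A_b = π·27²/4 = 572.6 mm²; R_n = 372 × 572.6 × 3 × 1 / 1000 = 639 kN → 0.75 × 639 = 479 kN.
Bearing: edge l_c = 40, r_n = 345.6 kN; interior l_c = 55, r_n = 466.6 kN; R_n = 345.6 + 2·466.6 = 1279 kN → 959 kN.
Block shear: A_gv = 3600, A_nv = 2320, A_nt = 304 mm²; R_n = min(0.6F_uA_nv, 0.6F_yA_gv) + U_bs·F_u·A_nt = 763.2 kN → 572 kN.
Bolt shear governs: 479 kN.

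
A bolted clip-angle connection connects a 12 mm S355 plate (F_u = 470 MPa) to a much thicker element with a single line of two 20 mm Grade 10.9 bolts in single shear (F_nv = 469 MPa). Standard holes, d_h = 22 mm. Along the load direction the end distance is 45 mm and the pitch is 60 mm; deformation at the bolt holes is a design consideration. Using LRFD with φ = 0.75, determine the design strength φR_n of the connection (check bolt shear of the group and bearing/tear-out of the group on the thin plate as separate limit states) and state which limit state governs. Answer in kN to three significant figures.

Bolt shear: A_b = π·20²/4 = 314.2 mm²; R_n = 469 × 314.2 × 2 × 1 / 1000 = 294.7 kN → 0.75 × 294.7 = 221 kN.
Bearing (1.2 l_c t F_u ≤ 2.4 d t F_u): upper limit = 2.4·20·12·470 / 1000 = 270.7 kN.
  Edge l_c = 45 − 22/2 = 34 → r_n = 230.1 kN; interior l_c = 60 − 22 = 38 → r_n = 257.2 kN.
  R_n,bearing = 1·230.1 + 1·257.2 = 487.3 kN → 0.75 × 487.3 = 365 kN.
Bolt shear governs: 221 kN.

221 kN (bolt shear governs)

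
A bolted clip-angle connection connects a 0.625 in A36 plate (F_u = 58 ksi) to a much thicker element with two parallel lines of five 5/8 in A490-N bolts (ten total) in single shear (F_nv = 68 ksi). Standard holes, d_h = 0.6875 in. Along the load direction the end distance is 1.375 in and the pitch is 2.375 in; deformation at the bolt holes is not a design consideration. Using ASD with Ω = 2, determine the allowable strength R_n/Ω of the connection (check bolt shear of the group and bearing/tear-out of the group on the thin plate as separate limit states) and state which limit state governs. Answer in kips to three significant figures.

Bolt shear: A_b = π·0.625²/4 = 0.3068 in²; R_n = 68 × 0.3068 × 10 × 1 = 208.6 kips → 208.6 / 2 = 104 kips.
Bearing (1.5 l_c t F_u ≤ 3.0 d t F_u): upper limit = 3.0·0.625·0.625·58 = 67.97 kips.
  Edge l_c = 1.375 − 0.6875/2 = 1.031 → r_n = 56.07 kips; interior l_c = 2.375 − 0.6875 = 1.688 → r_n = 67.97 kips.
  R_n,bearing = 2·56.07 + 8·67.97 = 655.9 kips → 655.9 / 2 = 328 kips.
Bolt shear governs: 104 kips.

104 kips (bolt shear governs)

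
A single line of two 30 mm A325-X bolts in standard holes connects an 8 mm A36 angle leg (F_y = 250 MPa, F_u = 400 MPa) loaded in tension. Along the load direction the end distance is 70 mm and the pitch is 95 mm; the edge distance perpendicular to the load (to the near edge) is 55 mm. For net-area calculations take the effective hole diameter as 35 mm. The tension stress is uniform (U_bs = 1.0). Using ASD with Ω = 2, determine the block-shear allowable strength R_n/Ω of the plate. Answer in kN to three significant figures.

Shear plane L_v = 70 + 1·95 = 165 mm; A_gv = 165 × 8 = 1320 mm².
A_nv = (165 − 1.5·35) × 8 = 900 mm².
A_nt = (55 − 0.5·35) × 8 = 300 mm².
0.6 F_u A_nv = 216 kN; 0.6 F_y A_gv = 198 kN → shear yielding governs the shear term.
R_n = 198 + 1.0 × 400 × 300 / 1000 = 318 kN.
Allowable strength R_n/Ω = 318 / 2 = 159 kN.

159 kN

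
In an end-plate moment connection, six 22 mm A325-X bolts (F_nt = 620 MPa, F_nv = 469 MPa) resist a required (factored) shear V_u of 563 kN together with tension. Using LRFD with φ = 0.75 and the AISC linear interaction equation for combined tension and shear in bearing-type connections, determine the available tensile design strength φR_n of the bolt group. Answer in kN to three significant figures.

634 kN

A_b = π·22²/4 = 380.1 mm²; f_rv = 563 × 1000 / (6 × 380.1) = 246.8 MPa.
F'_nt = 1.3 F_nt − (F_nt / φF_nv) f_rv = 1.3·620 − (620/(0.75·469))·246.8 = 370.9 MPa, capped at F_nt → F'_nt = 370.9 MPa.
R_n = F'_nt · A_b · n = 370.9 × 380.1 × 6 / 1000 = 846 kN.
Design strength φR_n = 0.75 × 846 = 634 kN.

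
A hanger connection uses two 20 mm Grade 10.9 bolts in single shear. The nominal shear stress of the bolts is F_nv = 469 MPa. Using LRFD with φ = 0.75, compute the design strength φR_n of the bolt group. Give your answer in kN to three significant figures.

221 kN

A_b = π × 20² / 4 = 314.2 mm².
R_n = F_nv · A_b · n · n_s = 469 × 314.2 × 2 × 1 / 1000 = 294.7 kN.
Design strength φR_n = 0.75 × 294.7 = 221 kN.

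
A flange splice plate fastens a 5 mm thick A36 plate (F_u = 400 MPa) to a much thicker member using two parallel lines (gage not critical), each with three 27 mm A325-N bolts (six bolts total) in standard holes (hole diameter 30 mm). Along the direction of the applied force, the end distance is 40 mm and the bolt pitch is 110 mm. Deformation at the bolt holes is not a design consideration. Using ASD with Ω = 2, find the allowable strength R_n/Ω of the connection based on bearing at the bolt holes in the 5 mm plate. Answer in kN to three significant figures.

399 kN

Per bolt r_n = 1.5 l_c t F_u ≤ 3.0 d t F_u; upper limit = 3.0 × 27 × 5 × 400 / 1000 = 162 kN.
Edge bolt: l_c = 40 − 30/2 = 25 mm → 1.5 × 25 × 5 × 400 / 1000 = 75 → r_n = 75 kN.
Interior bolts: l_c = 110 − 30 = 80 mm → 1.5 × 80 × 5 × 400 / 1000 = 240 → r_n = 162 kN.
R_n = 2 × 75 + 4 × 162 = 798 kN.
Allowable strength R_n/Ω = 798 / 2 = 399 kN.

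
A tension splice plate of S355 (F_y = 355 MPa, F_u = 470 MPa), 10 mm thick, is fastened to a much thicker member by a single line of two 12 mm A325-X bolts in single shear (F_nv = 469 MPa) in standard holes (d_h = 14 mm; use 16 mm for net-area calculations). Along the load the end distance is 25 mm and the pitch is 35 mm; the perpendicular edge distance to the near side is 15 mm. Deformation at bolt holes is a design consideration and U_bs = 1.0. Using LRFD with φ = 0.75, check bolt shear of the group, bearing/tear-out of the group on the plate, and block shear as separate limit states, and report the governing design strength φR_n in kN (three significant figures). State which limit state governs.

79.6 kN (bolt shear governs)

Bolt shear: A_b = π·12²/4 = 113.1 mm²; R_n = 469 × 113.1 × 2 × 1 / 1000 = 106.1 kN → 0.75 × 106.1 = 79.6 kN.
Bearing: edge l_c = 18, r_n = 101.5 kN; interior l_c = 21, r_n = 118.4 kN; R_n = 101.5 + 1·118.4 = 220 kN → 165 kN.
Block shear: A_gv = 600, A_nv = 360, A_nt = 70 mm²; R_n = min(0.6F_uA_nv, 0.6F_yA_gv) + U_bs·F_u·A_nt = 134.4 kN → 101 kN.
Bolt shear governs: 79.6 kN.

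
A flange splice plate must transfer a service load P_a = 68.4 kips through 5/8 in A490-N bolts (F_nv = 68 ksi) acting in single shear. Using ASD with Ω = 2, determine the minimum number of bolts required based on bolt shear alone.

7 bolts

A_b = π·0.625²/4 = 0.3068 in².
Per-bolt allowable strength R_n/Ω = 68 × 0.3068 × 1 / 2 = 10.43 kips.
n ≥ 68.4 / 10.43 = 6.557 → use 7 bolts.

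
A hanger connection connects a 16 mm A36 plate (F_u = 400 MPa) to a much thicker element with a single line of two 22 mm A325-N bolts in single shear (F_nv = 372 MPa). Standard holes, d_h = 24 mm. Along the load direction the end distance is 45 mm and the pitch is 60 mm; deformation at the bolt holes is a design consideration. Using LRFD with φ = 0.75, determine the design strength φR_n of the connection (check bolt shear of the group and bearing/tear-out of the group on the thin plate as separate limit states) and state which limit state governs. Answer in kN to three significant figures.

Bolt shear: A_b = π·22²/4 = 380.1 mm²; R_n = 372 × 380.1 × 2 × 1 / 1000 = 282.8 kN → 0.75 × 282.8 = 212 kN.
Bearing (1.2 l_c t F_u ≤ 2.4 d t F_u): upper limit = 2.4·22·16·400 / 1000 = 337.9 kN.
  Edge l_c = 45 − 24/2 = 33 → r_n = 253.4 kN; interior l_c = 60 − 24 = 36 → r_n = 276.5 kN.
  R_n,bearing = 1·253.4 + 1·276.5 = 529.9 kN → 0.75 × 529.9 = 397 kN.
Bolt shear governs: 212 kN.

212 kN (bolt shear governs)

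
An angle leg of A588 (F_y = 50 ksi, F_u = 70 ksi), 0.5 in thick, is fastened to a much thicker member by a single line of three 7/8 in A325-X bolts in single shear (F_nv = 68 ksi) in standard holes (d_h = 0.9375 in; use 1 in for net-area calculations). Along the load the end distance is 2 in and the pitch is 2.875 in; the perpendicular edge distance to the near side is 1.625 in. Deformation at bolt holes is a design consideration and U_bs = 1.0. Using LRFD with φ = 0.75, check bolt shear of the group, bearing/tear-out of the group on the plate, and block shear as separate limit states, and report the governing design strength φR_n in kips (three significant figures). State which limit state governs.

Bolt shear: A_b = π·0.875²/4 = 0.6013 in²; R_n = 68 × 0.6013 × 3 × 1 = 122.7 kips → 0.75 × 122.7 = 92 kips.
Bearing: edge l_c = 1.531, r_n = 64.31 kips; interior l_c = 1.938, r_n = 73.5 kips; R_n = 64.31 + 2·73.5 = 211.3 kips → 158 kips.
Block shear: A_gv = 3.875, A_nv = 2.625, A_nt = 0.5625 in²; R_n = min(0.6F_uA_nv, 0.6F_yA_gv) + U_bs·F_u·A_nt = 149.6 kips → 112 kips.
Bolt shear governs: 92 kips.

92 kips (bolt shear governs)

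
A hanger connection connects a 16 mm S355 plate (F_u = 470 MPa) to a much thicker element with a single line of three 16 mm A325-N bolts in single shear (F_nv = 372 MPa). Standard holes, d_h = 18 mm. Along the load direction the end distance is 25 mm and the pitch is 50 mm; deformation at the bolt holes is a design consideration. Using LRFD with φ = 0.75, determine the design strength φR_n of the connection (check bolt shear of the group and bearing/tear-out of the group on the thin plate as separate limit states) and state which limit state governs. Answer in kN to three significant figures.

Bolt shear: A_b = π·16²/4 = 201.1 mm²; R_n = 372 × 201.1 × 3 × 1 / 1000 = 224.4 kN → 0.75 × 224.4 = 168 kN.
Bearing (1.2 l_c t F_u ≤ 2.4 d t F_u): upper limit = 2.4·16·16·470 / 1000 = 288.8 kN.
  Edge l_c = 25 − 18/2 = 16 → r_n = 144.4 kN; interior l_c = 50 − 18 = 32 → r_n = 288.8 kN.
  R_n,bearing = 1·144.4 + 2·288.8 = 721.9 kN → 0.75 × 721.9 = 541 kN.
Bolt shear governs: 168 kN.

168 kN (bolt shear governs)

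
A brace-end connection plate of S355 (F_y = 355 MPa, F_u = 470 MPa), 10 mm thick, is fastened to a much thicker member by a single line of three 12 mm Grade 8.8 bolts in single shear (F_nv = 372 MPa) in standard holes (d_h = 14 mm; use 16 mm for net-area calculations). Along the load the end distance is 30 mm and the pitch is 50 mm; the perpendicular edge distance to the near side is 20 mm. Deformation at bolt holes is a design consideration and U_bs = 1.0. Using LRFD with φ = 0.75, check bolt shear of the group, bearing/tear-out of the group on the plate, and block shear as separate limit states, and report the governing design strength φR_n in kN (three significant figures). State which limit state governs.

Bolt shear: A_b = π·12²/4 = 113.1 mm²; R_n = 372 × 113.1 × 3 × 1 / 1000 = 126.2 kN → 0.75 × 126.2 = 94.7 kN.
Bearing: edge l_c = 23, r_n = 129.7 kN; interior l_c = 36, r_n = 135.4 kN; R_n = 129.7 + 2·135.4 = 400.4 kN → 300 kN.
Block shear: A_gv = 1300, A_nv = 900, A_nt = 120 mm²; R_n = min(0.6F_uA_nv, 0.6F_yA_gv) + U_bs·F_u·A_nt = 310.2 kN → 233 kN.
Bolt shear governs: 94.7 kN.

94.7 kN (bolt shear governs)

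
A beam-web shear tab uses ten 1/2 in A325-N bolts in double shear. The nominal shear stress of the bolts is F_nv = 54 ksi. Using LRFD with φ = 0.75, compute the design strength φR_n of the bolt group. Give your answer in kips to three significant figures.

159 kips

A_b = π × 0.5² / 4 = 0.1963 in².
R_n = F_nv · A_b · n · n_s = 54 × 0.1963 × 10 × 2 = 212.1 kips.
Design strength φR_n = 0.75 × 212.1 = 159 kips.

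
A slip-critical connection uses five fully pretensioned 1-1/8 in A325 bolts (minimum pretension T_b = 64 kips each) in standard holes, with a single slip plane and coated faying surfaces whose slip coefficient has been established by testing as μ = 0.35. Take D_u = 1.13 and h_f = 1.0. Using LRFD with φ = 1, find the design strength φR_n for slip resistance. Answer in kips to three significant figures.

R_n = μ · D_u · h_f · T_b · n_s · n_b = 0.35 × 1.13 × 1.0 × 64 × 1 × 5 = 126.6 kips.
Design strength φR_n = 1 × 126.6 = 127 kips.

127 kips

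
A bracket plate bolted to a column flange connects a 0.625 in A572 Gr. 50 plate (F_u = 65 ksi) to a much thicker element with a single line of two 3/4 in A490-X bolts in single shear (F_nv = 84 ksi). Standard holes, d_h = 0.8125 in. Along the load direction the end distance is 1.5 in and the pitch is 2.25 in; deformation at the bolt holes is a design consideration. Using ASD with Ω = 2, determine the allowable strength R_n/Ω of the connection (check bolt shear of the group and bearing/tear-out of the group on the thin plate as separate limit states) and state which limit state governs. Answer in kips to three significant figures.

Bolt shear: A_b = π·0.75²/4 = 0.4418 in²; R_n = 84 × 0.4418 × 2 × 1 = 74.22 kips → 74.22 / 2 = 37.1 kips.
Bearing (1.2 l_c t F_u ≤ 2.4 d t F_u): upper limit = 2.4·0.75·0.625·65 = 73.12 kips.
  Edge l_c = 1.5 − 0.8125/2 = 1.094 → r_n = 53.32 kips; interior l_c = 2.25 − 0.8125 = 1.438 → r_n = 70.08 kips.
  R_n,bearing = 1·53.32 + 1·70.08 = 123.4 kips → 123.4 / 2 = 61.7 kips.
Bolt shear governs: 37.1 kips.

37.1 kips (bolt shear governs)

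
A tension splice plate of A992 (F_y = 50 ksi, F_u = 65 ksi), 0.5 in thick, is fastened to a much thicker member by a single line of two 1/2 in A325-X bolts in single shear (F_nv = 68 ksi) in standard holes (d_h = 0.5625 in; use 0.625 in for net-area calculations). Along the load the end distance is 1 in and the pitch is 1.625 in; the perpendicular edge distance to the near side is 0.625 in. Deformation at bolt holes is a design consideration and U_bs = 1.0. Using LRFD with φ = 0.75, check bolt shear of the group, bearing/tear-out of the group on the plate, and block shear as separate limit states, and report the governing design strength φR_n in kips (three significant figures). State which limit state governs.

20 kips (bolt shear governs)

Bolt shear: A_b = π·0.5²/4 = 0.1963 in²; R_n = 68 × 0.1963 × 2 × 1 = 26.7 kips → 0.75 × 26.7 = 20 kips.
Bearing: edge l_c = 0.7188, r_n = 28.03 kips; interior l_c = 1.062, r_n = 39 kips; R_n = 28.03 + 1·39 = 67.03 kips → 50.3 kips.
Block shear: A_gv = 1.312, A_nv = 0.8438, A_nt = 0.1562 in²; R_n = min(0.6F_uA_nv, 0.6F_yA_gv) + U_bs·F_u·A_nt = 43.06 kips → 32.3 kips.
Bolt shear governs: 20 kips.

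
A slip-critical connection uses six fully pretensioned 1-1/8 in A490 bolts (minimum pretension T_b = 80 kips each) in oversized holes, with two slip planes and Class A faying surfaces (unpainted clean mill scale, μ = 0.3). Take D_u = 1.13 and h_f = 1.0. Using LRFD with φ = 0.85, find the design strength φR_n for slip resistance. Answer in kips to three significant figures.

277 kips

R_n = μ · D_u · h_f · T_b · n_s · n_b = 0.3 × 1.13 × 1.0 × 80 × 2 × 6 = 325.4 kips.
Design strength φR_n = 0.85 × 325.4 = 277 kips.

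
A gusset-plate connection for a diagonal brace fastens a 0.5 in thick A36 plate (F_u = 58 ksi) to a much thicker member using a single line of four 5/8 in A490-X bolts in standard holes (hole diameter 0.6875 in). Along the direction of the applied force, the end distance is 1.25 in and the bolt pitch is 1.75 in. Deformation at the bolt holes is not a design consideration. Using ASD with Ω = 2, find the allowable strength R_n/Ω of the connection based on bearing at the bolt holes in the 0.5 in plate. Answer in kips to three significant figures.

89 kips

Per bolt r_n = 1.5 l_c t F_u ≤ 3.0 d t F_u; upper limit = 3.0 × 0.625 × 0.5 × 58 = 54.38 kips.
Edge bolt: l_c = 1.25 − 0.6875/2 = 0.9062 in → 1.5 × 0.9062 × 0.5 × 58 = 39.42 → r_n = 39.42 kips.
Interior bolts: l_c = 1.75 − 0.6875 = 1.062 in → 1.5 × 1.062 × 0.5 × 58 = 46.22 → r_n = 46.22 kips.
R_n = 1 × 39.42 + 3 × 46.22 = 178.1 kips.
Allowable strength R_n/Ω = 178.1 / 2 = 89 kips.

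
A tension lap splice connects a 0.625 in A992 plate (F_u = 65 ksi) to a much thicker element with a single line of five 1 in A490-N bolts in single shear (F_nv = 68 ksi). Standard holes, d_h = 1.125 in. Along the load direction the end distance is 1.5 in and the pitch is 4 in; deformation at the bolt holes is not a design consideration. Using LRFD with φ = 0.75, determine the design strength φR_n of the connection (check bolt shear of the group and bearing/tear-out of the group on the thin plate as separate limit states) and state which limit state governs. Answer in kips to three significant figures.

Bolt shear: A_b = π·1²/4 = 0.7854 in²; R_n = 68 × 0.7854 × 5 × 1 = 267 kips → 0.75 × 267 = 200 kips.
Bearing (1.5 l_c t F_u ≤ 3.0 d t F_u): upper limit = 3.0·1·0.625·65 = 121.9 kips.
  Edge l_c = 1.5 − 1.125/2 = 0.9375 → r_n = 57.13 kips; interior l_c = 4 − 1.125 = 2.875 → r_n = 121.9 kips.
  R_n,bearing = 1·57.13 + 4·121.9 = 544.6 kips → 0.75 × 544.6 = 408 kips.
Bolt shear governs: 200 kips.

200 kips (bolt shear governs)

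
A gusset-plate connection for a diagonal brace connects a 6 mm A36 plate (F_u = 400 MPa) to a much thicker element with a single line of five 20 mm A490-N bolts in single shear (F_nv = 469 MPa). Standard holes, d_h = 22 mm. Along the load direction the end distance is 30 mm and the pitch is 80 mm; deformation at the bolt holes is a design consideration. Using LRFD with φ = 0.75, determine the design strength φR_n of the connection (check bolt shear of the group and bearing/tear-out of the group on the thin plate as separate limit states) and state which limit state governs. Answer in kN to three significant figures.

Bolt shear: A_b = π·20²/4 = 314.2 mm²; R_n = 469 × 314.2 × 5 × 1 / 1000 = 736.7 kN → 0.75 × 736.7 = 553 kN.
Bearing (1.2 l_c t F_u ≤ 2.4 d t F_u): upper limit = 2.4·20·6·400 / 1000 = 115.2 kN.
  Edge l_c = 30 − 22/2 = 19 → r_n = 54.72 kN; interior l_c = 80 − 22 = 58 → r_n = 115.2 kN.
  R_n,bearing = 1·54.72 + 4·115.2 = 515.5 kN → 0.75 × 515.5 = 387 kN.
Bearing governs: 387 kN.

387 kN (bearing governs)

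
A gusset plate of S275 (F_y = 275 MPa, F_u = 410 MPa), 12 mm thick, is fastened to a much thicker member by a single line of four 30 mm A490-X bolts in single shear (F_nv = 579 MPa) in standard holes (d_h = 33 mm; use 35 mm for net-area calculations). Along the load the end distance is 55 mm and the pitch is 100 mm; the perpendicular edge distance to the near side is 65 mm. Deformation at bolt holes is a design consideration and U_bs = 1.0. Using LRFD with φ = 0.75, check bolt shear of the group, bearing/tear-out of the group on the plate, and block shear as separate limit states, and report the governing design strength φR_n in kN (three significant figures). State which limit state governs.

690 kN (block shear governs)

Bolt shear: A_b = π·30²/4 = 706.9 mm²; R_n = 579 × 706.9 × 4 × 1 / 1000 = 1637 kN → 0.75 × 1637 = 1230 kN.
Bearing: edge l_c = 38.5, r_n = 227.3 kN; interior l_c = 67, r_n = 354.2 kN; R_n = 227.3 + 3·354.2 = 1290 kN → 968 kN.
Block shear: A_gv = 4260, A_nv = 2790, A_nt = 570 mm²; R_n = min(0.6F_uA_nv, 0.6F_yA_gv) + U_bs·F_u·A_nt = 920 kN → 690 kN.
Block shear governs: 690 kN.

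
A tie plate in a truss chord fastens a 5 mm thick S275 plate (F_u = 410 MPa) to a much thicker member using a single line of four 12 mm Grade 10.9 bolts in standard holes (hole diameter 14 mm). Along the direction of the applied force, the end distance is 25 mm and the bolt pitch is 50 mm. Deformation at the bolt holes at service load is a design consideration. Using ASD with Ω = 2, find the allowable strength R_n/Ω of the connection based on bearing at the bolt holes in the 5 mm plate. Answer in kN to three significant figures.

Per bolt r_n = 1.2 l_c t F_u ≤ 2.4 d t F_u; upper limit = 2.4 × 12 × 5 × 410 / 1000 = 59.04 kN.
Edge bolt: l_c = 25 − 14/2 = 18 mm → 1.2 × 18 × 5 × 410 / 1000 = 44.28 → r_n = 44.28 kN.
Interior bolts: l_c = 50 − 14 = 36 mm → 1.2 × 36 × 5 × 410 / 1000 = 88.56 → r_n = 59.04 kN.
R_n = 1 × 44.28 + 3 × 59.04 = 221.4 kN.
Allowable strength R_n/Ω = 221.4 / 2 = 111 kN.

111 kN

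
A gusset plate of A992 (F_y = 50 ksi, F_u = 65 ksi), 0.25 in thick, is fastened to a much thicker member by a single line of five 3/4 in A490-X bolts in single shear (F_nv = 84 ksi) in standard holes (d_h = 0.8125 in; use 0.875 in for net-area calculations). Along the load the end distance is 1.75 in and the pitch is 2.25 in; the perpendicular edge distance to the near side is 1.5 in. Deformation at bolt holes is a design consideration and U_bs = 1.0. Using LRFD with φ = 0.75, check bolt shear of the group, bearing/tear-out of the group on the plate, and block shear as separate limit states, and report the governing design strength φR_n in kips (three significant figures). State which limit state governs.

Bolt shear: A_b = π·0.75²/4 = 0.4418 in²; R_n = 84 × 0.4418 × 5 × 1 = 185.6 kips → 0.75 × 185.6 = 139 kips.
Bearing: edge l_c = 1.344, r_n = 26.2 kips; interior l_c = 1.438, r_n = 28.03 kips; R_n = 26.2 + 4·28.03 = 138.3 kips → 104 kips.
Block shear: A_gv = 2.688, A_nv = 1.703, A_nt = 0.2656 in²; R_n = min(0.6F_uA_nv, 0.6F_yA_gv) + U_bs·F_u·A_nt = 83.69 kips → 62.8 kips.
Block shear governs: 62.8 kips.

62.8 kips (block shear governs)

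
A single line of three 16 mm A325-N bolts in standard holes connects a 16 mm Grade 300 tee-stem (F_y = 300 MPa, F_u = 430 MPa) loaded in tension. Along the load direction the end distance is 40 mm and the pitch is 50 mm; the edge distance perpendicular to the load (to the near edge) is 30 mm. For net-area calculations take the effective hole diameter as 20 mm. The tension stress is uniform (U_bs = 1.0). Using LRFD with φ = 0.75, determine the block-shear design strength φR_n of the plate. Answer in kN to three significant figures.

Shear plane L_v = 40 + 2·50 = 140 mm; A_gv = 140 × 16 = 2240 mm².
A_nv = (140 − 2.5·20) × 16 = 1440 mm².
A_nt = (30 − 0.5·20) × 16 = 320 mm².
0.6 F_u A_nv = 371.5 kN; 0.6 F_y A_gv = 403.2 kN → shear rupture governs the shear term.
R_n = 371.5 + 1.0 × 430 × 320 / 1000 = 509.1 kN.
Design strength φR_n = 0.75 × 509.1 = 382 kN.

382 kN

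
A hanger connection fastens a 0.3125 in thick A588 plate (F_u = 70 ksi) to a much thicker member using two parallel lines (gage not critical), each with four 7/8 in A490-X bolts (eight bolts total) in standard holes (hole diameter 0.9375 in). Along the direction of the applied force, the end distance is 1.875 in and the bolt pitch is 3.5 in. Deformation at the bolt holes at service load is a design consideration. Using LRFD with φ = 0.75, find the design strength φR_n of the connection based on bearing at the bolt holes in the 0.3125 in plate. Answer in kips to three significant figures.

262 kips

Per bolt r_n = 1.2 l_c t F_u ≤ 2.4 d t F_u; upper limit = 2.4 × 0.875 × 0.3125 × 70 = 45.94 kips.
Edge bolt: l_c = 1.875 − 0.9375/2 = 1.406 in → 1.2 × 1.406 × 0.3125 × 70 = 36.91 → r_n = 36.91 kips.
Interior bolts: l_c = 3.5 − 0.9375 = 2.562 in → 1.2 × 2.562 × 0.3125 × 70 = 67.27 → r_n = 45.94 kips.
R_n = 2 × 36.91 + 6 × 45.94 = 349.5 kips.
Design strength φR_n = 0.75 × 349.5 = 262 kips.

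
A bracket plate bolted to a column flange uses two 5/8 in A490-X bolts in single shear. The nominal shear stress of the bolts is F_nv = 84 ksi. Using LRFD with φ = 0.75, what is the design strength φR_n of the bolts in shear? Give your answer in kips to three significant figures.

38.7 kips

A_b = π × 0.625² / 4 = 0.3068 in².
R_n = F_nv · A_b · n · n_s = 84 × 0.3068 × 2 × 1 = 51.54 kips.
Design strength φR_n = 0.75 × 51.54 = 38.7 kips.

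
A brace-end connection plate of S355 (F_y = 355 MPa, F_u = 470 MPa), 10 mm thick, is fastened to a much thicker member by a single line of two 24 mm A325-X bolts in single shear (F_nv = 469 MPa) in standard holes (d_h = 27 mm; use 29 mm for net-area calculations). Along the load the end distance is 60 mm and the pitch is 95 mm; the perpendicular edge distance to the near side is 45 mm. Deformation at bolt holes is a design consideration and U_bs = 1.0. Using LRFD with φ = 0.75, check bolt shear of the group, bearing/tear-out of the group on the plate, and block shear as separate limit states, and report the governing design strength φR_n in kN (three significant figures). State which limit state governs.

318 kN (bolt shear governs)

Bolt shear: A_b = π·24²/4 = 452.4 mm²; R_n = 469 × 452.4 × 2 × 1 / 1000 = 424.3 kN → 0.75 × 424.3 = 318 kN.
Bearing: edge l_c = 46.5, r_n = 262.3 kN; interior l_c = 68, r_n = 270.7 kN; R_n = 262.3 + 1·270.7 = 533 kN → 400 kN.
Block shear: A_gv = 1550, A_nv = 1115, A_nt = 305 mm²; R_n = min(0.6F_uA_nv, 0.6F_yA_gv) + U_bs·F_u·A_nt = 457.8 kN → 343 kN.
Bolt shear governs: 318 kN.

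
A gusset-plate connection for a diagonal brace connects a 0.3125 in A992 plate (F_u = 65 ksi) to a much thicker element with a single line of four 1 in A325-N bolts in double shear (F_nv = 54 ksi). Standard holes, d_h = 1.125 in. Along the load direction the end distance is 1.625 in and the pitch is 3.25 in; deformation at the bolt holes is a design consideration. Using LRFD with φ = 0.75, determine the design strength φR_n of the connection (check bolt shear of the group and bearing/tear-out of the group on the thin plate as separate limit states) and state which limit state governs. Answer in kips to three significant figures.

129 kips (bearing governs)

Bolt shear: A_b = π·1²/4 = 0.7854 in²; R_n = 54 × 0.7854 × 4 × 2 = 339.3 kips → 0.75 × 339.3 = 254 kips.
Bearing (1.2 l_c t F_u ≤ 2.4 d t F_u): upper limit = 2.4·1·0.3125·65 = 48.75 kips.
  Edge l_c = 1.625 − 1.125/2 = 1.062 → r_n = 25.9 kips; interior l_c = 3.25 − 1.125 = 2.125 → r_n = 48.75 kips.
  R_n,bearing = 1·25.9 + 3·48.75 = 172.1 kips → 0.75 × 172.1 = 129 kips.
Bearing governs: 129 kips.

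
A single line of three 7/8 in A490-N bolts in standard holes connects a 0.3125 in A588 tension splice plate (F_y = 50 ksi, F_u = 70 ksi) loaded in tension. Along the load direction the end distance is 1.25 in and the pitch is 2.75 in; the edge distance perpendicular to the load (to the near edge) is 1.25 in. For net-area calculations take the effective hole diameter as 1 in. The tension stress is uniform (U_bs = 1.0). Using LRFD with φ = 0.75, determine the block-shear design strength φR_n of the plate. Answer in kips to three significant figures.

54.1 kips

Shear plane L_v = 1.25 + 2·2.75 = 6.75 in; A_gv = 6.75 × 0.3125 = 2.109 in².
A_nv = (6.75 − 2.5·1) × 0.3125 = 1.328 in².
A_nt = (1.25 − 0.5·1) × 0.3125 = 0.2344 in².
0.6 F_u A_nv = 55.78 kips; 0.6 F_y A_gv = 63.28 kips → shear rupture governs the shear term.
R_n = 55.78 + 1.0 × 70 × 0.2344 = 72.19 kips.
Design strength φR_n = 0.75 × 72.19 = 54.1 kips.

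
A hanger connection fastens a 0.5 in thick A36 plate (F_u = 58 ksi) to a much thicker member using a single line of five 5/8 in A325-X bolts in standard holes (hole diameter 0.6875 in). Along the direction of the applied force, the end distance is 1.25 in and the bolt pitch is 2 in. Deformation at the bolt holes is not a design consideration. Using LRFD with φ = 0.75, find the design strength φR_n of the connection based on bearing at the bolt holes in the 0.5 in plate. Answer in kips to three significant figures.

Per bolt r_n = 1.5 l_c t F_u ≤ 3.0 d t F_u; upper limit = 3.0 × 0.625 × 0.5 × 58 = 54.38 kips.
Edge bolt: l_c = 1.25 − 0.6875/2 = 0.9062 in → 1.5 × 0.9062 × 0.5 × 58 = 39.42 → r_n = 39.42 kips.
Interior bolts: l_c = 2 − 0.6875 = 1.312 in → 1.5 × 1.312 × 0.5 × 58 = 57.09 → r_n = 54.38 kips.
R_n = 1 × 39.42 + 4 × 54.38 = 256.9 kips.
Design strength φR_n = 0.75 × 256.9 = 193 kips.

193 kips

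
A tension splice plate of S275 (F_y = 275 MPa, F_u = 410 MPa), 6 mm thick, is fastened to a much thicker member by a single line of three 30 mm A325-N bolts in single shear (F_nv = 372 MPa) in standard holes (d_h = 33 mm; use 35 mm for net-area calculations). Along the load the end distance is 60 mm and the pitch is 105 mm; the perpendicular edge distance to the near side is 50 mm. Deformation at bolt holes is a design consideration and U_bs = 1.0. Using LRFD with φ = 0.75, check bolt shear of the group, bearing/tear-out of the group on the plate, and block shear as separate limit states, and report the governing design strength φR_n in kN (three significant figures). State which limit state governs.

Bolt shear: A_b = π·30²/4 = 706.9 mm²; R_n = 372 × 706.9 × 3 × 1 / 1000 = 788.9 kN → 0.75 × 788.9 = 592 kN.
Bearing: edge l_c = 43.5, r_n = 128.4 kN; interior l_c = 72, r_n = 177.1 kN; R_n = 128.4 + 2·177.1 = 482.7 kN → 362 kN.
Block shear: A_gv = 1620, A_nv = 1095, A_nt = 195 mm²; R_n = min(0.6F_uA_nv, 0.6F_yA_gv) + U_bs·F_u·A_nt = 347.2 kN → 260 kN.
Block shear governs: 260 kN.

260 kN (block shear governs)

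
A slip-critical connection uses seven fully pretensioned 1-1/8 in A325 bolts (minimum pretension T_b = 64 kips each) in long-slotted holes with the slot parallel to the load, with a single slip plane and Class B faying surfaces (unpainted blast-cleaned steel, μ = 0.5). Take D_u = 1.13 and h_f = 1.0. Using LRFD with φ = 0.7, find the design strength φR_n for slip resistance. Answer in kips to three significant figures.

R_n = μ · D_u · h_f · T_b · n_s · n_b = 0.5 × 1.13 × 1.0 × 64 × 1 × 7 = 253.1 kips.
Design strength φR_n = 0.7 × 253.1 = 177 kips.

177 kips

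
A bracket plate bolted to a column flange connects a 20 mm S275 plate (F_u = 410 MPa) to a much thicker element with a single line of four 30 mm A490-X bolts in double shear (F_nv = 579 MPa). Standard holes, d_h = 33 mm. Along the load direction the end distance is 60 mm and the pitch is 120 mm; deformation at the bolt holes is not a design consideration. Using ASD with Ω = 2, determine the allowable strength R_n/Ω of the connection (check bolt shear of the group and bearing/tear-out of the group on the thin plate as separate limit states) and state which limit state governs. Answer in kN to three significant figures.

Bolt shear: A_b = π·30²/4 = 706.9 mm²; R_n = 579 × 706.9 × 4 × 2 / 1000 = 3274 kN → 3274 / 2 = 1640 kN.
Bearing (1.5 l_c t F_u ≤ 3.0 d t F_u): upper limit = 3.0·30·20·410 / 1000 = 738 kN.
  Edge l_c = 60 − 33/2 = 43.5 → r_n = 535 kN; interior l_c = 120 − 33 = 87 → r_n = 738 kN.
  R_n,bearing = 1·535 + 3·738 = 2749 kN → 2749 / 2 = 1370 kN.
Bearing governs: 1370 kN.

1370 kN (bearing governs)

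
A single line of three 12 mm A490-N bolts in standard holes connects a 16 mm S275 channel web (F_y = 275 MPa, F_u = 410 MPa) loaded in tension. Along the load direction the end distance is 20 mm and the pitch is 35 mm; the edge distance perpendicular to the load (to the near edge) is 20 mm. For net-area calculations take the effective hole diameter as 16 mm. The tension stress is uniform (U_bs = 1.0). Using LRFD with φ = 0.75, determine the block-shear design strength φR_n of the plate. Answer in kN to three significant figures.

Shear plane L_v = 20 + 2·35 = 90 mm; A_gv = 90 × 16 = 1440 mm².
A_nv = (90 − 2.5·16) × 16 = 800 mm².
A_nt = (20 − 0.5·16) × 16 = 192 mm².
0.6 F_u A_nv = 196.8 kN; 0.6 F_y A_gv = 237.6 kN → shear rupture governs the shear term.
R_n = 196.8 + 1.0 × 410 × 192 / 1000 = 275.5 kN.
Design strength φR_n = 0.75 × 275.5 = 207 kN.

207 kN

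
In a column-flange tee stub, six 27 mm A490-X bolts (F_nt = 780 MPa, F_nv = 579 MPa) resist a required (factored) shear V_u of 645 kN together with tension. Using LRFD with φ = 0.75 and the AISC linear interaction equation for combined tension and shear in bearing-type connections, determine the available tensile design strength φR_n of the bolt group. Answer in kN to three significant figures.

1740 kN

A_b = π·27²/4 = 572.6 mm²; f_rv = 645 × 1000 / (6 × 572.6) = 187.8 MPa.
F'_nt = 1.3 F_nt − (F_nt / φF_nv) f_rv = 1.3·780 − (780/(0.75·579))·187.8 = 676.8 MPa, capped at F_nt → F'_nt = 676.8 MPa.
R_n = F'_nt · A_b · n = 676.8 × 572.6 × 6 / 1000 = 2325 kN.
Design strength φR_n = 0.75 × 2325 = 1740 kN.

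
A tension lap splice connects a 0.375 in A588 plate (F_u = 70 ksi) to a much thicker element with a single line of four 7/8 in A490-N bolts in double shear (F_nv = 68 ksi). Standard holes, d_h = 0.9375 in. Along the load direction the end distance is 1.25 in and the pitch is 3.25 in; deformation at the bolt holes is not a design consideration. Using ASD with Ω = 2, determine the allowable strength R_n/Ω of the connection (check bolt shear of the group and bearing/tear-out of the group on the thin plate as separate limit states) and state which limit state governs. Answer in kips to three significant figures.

119 kips (bearing governs)

Bolt shear: A_b = π·0.875²/4 = 0.6013 in²; R_n = 68 × 0.6013 × 4 × 2 = 327.1 kips → 327.1 / 2 = 164 kips.
Bearing (1.5 l_c t F_u ≤ 3.0 d t F_u): upper limit = 3.0·0.875·0.375·70 = 68.91 kips.
  Edge l_c = 1.25 − 0.9375/2 = 0.7812 → r_n = 30.76 kips; interior l_c = 3.25 − 0.9375 = 2.312 → r_n = 68.91 kips.
  R_n,bearing = 1·30.76 + 3·68.91 = 237.5 kips → 237.5 / 2 = 119 kips.
Bearing governs: 119 kips.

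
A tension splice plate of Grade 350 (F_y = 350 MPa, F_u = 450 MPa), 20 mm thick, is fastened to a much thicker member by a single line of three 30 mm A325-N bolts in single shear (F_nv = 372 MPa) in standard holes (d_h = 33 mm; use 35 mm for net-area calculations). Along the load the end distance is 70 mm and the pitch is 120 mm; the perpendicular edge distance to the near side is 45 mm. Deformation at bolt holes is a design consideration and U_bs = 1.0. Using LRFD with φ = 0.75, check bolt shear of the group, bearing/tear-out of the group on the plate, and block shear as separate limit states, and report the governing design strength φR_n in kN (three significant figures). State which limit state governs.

592 kN (bolt shear governs)

Bolt shear: A_b = π·30²/4 = 706.9 mm²; R_n = 372 × 706.9 × 3 × 1 / 1000 = 788.9 kN → 0.75 × 788.9 = 592 kN.
Bearing: edge l_c = 53.5, r_n = 577.8 kN; interior l_c = 87, r_n = 648 kN; R_n = 577.8 + 2·648 = 1874 kN → 1410 kN.
Block shear: A_gv = 6200, A_nv = 4450, A_nt = 550 mm²; R_n = min(0.6F_uA_nv, 0.6F_yA_gv) + U_bs·F_u·A_nt = 1449 kN → 1090 kN.
Bolt shear governs: 592 kN.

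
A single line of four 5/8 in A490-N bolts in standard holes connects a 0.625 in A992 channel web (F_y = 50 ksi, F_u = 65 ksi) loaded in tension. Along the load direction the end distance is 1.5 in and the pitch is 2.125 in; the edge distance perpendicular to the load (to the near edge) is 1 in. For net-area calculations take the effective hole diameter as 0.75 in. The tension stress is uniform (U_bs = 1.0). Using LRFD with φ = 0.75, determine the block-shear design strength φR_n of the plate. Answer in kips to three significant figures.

Shear plane L_v = 1.5 + 3·2.125 = 7.875 in; A_gv = 7.875 × 0.625 = 4.922 in².
A_nv = (7.875 − 3.5·0.75) × 0.625 = 3.281 in².
A_nt = (1 − 0.5·0.75) × 0.625 = 0.3906 in².
0.6 F_u A_nv = 128 kips; 0.6 F_y A_gv = 147.7 kips → shear rupture governs the shear term.
R_n = 128 + 1.0 × 65 × 0.3906 = 153.4 kips.
Design strength φR_n = 0.75 × 153.4 = 115 kips.

115 kips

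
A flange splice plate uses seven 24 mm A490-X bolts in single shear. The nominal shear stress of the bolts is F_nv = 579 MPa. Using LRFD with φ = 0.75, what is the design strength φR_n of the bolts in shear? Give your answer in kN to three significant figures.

1380 kN

A_b = π × 24² / 4 = 452.4 mm².
R_n = F_nv · A_b · n · n_s = 579 × 452.4 × 7 × 1 / 1000 = 1834 kN.
Design strength φR_n = 0.75 × 1834 = 1380 kN.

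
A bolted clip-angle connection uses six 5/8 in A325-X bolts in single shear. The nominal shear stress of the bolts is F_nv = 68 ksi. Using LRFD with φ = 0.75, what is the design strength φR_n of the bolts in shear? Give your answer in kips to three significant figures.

93.9 kips

A_b = π × 0.625² / 4 = 0.3068 in².
R_n = F_nv · A_b · n · n_s = 68 × 0.3068 × 6 × 1 = 125.2 kips.
Design strength φR_n = 0.75 × 125.2 = 93.9 kips.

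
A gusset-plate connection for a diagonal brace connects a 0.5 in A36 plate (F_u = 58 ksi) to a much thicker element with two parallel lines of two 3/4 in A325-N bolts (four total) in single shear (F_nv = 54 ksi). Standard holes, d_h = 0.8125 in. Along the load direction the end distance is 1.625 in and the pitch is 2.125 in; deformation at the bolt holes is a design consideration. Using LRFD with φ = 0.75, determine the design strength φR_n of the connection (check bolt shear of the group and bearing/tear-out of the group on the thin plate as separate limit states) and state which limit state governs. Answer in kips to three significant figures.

71.6 kips (bolt shear governs)

Bolt shear: A_b = π·0.75²/4 = 0.4418 in²; R_n = 54 × 0.4418 × 4 × 1 = 95.43 kips → 0.75 × 95.43 = 71.6 kips.
Bearing (1.2 l_c t F_u ≤ 2.4 d t F_u): upper limit = 2.4·0.75·0.5·58 = 52.2 kips.
  Edge l_c = 1.625 − 0.8125/2 = 1.219 → r_n = 42.41 kips; interior l_c = 2.125 − 0.8125 = 1.312 → r_n = 45.67 kips.
  R_n,bearing = 2·42.41 + 2·45.67 = 176.2 kips → 0.75 × 176.2 = 132 kips.
Bolt shear governs: 71.6 kips.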